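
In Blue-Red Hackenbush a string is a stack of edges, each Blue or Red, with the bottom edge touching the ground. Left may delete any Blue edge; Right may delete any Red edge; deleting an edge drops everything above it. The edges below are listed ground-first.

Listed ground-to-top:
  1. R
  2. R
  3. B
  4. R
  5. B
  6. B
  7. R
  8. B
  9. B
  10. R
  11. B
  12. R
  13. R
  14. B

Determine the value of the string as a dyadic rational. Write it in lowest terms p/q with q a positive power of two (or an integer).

Build g(s[:k]) for k = 1..14, string s = R R B R B B R B B R B R R B.
R: Left { none }, Right { 0 } = simplest -1
RR: Left { none }, Right { -1, 0 } = simplest -2
RRB: Left { -2 }, Right { -1, 0 } = simplest -3/2
RRBR: Left { -2 }, Right { -3/2, -1, 0 } = simplest -7/4
RRBRB: Left { -2, -7/4 }, Right { -3/2, -1, 0 } = simplest -13/8
RRBRBB: Left { -2, -7/4, -13/8 }, Right { -3/2, -1, 0 } = simplest -25/16
RRBRBBR: Left { -2, -7/4, -13/8 }, Right { -25/16, -3/2, -1, 0 } = simplest -51/32
RRBRBBRB: Left { -2, -7/4, -13/8, -51/32 }, Right { -25/16, -3/2, -1, 0 } = simplest -101/64
RRBRBBRBB: Left { -2, -7/4, -13/8, -51/32, -101/64 }, Right { -25/16, -3/2, -1, 0 } = simplest -201/128
RRBRBBRBBR: Left { -2, -7/4, -13/8, -51/32, -101/64 }, Right { -201/128, -25/16, -3/2, -1, 0 } = simplest -403/256
RRBRBBRBBRB: Left { -2, -7/4, -13/8, -51/32, -101/64, -403/256 }, Right { -201/128, -25/16, -3/2, -1, 0 } = simplest -805/512
RRBRBBRBBRBR: Left { -2, -7/4, -13/8, -51/32, -101/64, -403/256 }, Right { -805/512, -201/128, -25/16, -3/2, -1, 0 } = simplest -1611/1024
RRBRBBRBBRBRR: Left { -2, -7/4, -13/8, -51/32, -101/64, -403/256 }, Right { -1611/1024, -805/512, -201/128, -25/16, -3/2, -1, 0 } = simplest -3223/2048
RRBRBBRBBRBRRB: Left { -2, -7/4, -13/8, -51/32, -101/64, -403/256, -3223/2048 }, Right { -1611/1024, -805/512, -201/128, -25/16, -3/2, -1, 0 } = simplest -6445/4096

-6445/4096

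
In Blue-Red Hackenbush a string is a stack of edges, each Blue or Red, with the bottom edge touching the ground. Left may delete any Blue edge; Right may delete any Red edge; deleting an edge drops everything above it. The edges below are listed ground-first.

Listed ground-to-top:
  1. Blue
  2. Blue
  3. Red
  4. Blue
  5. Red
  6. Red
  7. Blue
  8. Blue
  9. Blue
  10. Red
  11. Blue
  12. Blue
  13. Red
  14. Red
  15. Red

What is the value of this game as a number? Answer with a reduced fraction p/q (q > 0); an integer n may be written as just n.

edge 1 of 15 (Blue): { 0 | · } — 1
edge 2 of 15 (Blue): { 0; 1 | · } — 2
edge 3 of 15 (Red): { 0; 1 | 2 } — 3/2
edge 4 of 15 (Blue): { 0; 1; 3/2 | 2 } — 7/4
edge 5 of 15 (Red): { 0; 1; 3/2 | 7/4; 2 } — 13/8
edge 6 of 15 (Red): { 0; 1; 3/2 | 13/8; 7/4; 2 } — 25/16
edge 7 of 15 (Blue): { 0; 1; 3/2; 25/16 | 13/8; 7/4; 2 } — 51/32
edge 8 of 15 (Blue): { 0; 1; 3/2; 25/16; 51/32 | 13/8; 7/4; 2 } — 103/64
edge 9 of 15 (Blue): { 0; 1; 3/2; 25/16; 51/32; 103/64 | 13/8; 7/4; 2 } — 207/128
edge 10 of 15 (Red): { 0; 1; 3/2; 25/16; 51/32; 103/64 | 207/128; 13/8; 7/4; 2 } — 413/256
edge 11 of 15 (Blue): { 0; 1; 3/2; 25/16; 51/32; 103/64; 413/256 | 207/128; 13/8; 7/4; 2 } — 827/512
edge 12 of 15 (Blue): { 0; 1; 3/2; 25/16; 51/32; 103/64; 413/256; 827/512 | 207/128; 13/8; 7/4; 2 } — 1655/1024
edge 13 of 15 (Red): { 0; 1; 3/2; 25/16; 51/32; 103/64; 413/256; 827/512 | 1655/1024; 207/128; 13/8; 7/4; 2 } — 3309/2048
edge 14 of 15 (Red): { 0; 1; 3/2; 25/16; 51/32; 103/64; 413/256; 827/512 | 3309/2048; 1655/1024; 207/128; 13/8; 7/4; 2 } — 6617/4096
edge 15 of 15 (Red): { 0; 1; 3/2; 25/16; 51/32; 103/64; 413/256; 827/512 | 6617/4096; 3309/2048; 1655/1024; 207/128; 13/8; 7/4; 2 } — 13233/8192

13233/8192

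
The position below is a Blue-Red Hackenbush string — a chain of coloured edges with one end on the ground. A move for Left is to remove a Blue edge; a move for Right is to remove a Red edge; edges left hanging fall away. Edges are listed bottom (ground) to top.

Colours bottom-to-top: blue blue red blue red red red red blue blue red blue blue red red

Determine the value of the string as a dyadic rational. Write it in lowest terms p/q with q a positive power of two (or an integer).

edge 1 of 15 (blue): { 0 |  } -> 1
edge 2 of 15 (blue): { 0,1 |  } -> 2
edge 3 of 15 (red): { 0,1 | 2 } -> 3/2
edge 4 of 15 (blue): { 0,1,3/2 | 2 } -> 7/4
edge 5 of 15 (red): { 0,1,3/2 | 7/4,2 } -> 13/8
edge 6 of 15 (red): { 0,1,3/2 | 13/8,7/4,2 } -> 25/16
edge 7 of 15 (red): { 0,1,3/2 | 25/16,13/8,7/4,2 } -> 49/32
edge 8 of 15 (red): { 0,1,3/2 | 49/32,25/16,13/8,7/4,2 } -> 97/64
edge 9 of 15 (blue): { 0,1,3/2,97/64 | 49/32,25/16,13/8,7/4,2 } -> 195/128
edge 10 of 15 (blue): { 0,1,3/2,97/64,195/128 | 49/32,25/16,13/8,7/4,2 } -> 391/256
edge 11 of 15 (red): { 0,1,3/2,97/64,195/128 | 391/256,49/32,25/16,13/8,7/4,2 } -> 781/512
edge 12 of 15 (blue): { 0,1,3/2,97/64,195/128,781/512 | 391/256,49/32,25/16,13/8,7/4,2 } -> 1563/1024
edge 13 of 15 (blue): { 0,1,3/2,97/64,195/128,781/512,1563/1024 | 391/256,49/32,25/16,13/8,7/4,2 } -> 3127/2048
edge 14 of 15 (red): { 0,1,3/2,97/64,195/128,781/512,1563/1024 | 3127/2048,391/256,49/32,25/16,13/8,7/4,2 } -> 6253/4096
edge 15 of 15 (red): { 0,1,3/2,97/64,195/128,781/512,1563/1024 | 6253/4096,3127/2048,391/256,49/32,25/16,13/8,7/4,2 } -> 12505/8192

12505/8192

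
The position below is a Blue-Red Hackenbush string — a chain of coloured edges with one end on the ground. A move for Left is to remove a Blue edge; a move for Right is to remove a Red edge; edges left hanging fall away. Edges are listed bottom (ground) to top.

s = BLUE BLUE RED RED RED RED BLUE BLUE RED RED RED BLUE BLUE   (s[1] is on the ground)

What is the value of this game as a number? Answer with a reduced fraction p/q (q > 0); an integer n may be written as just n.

2247/2048

Recurse on prefixes of the 13-edge string BLUE BLUE RED RED RED RED BLUE BLUE RED RED RED BLUE BLUE:
1 of 13 · B · max L 0 · min R +∞ => 1
2 of 13 · BB · max L 1 · min R +∞ => 2
3 of 13 · BBR · max L 1 · min R 2 => 3/2
4 of 13 · BBRR · max L 1 · min R 3/2 => 5/4
5 of 13 · BBRRR · max L 1 · min R 5/4 => 9/8
6 of 13 · BBRRRR · max L 1 · min R 9/8 => 17/16
7 of 13 · BBRRRRB · max L 17/16 · min R 9/8 => 35/32
8 of 13 · BBRRRRBB · max L 35/32 · min R 9/8 => 71/64
9 of 13 · BBRRRRBBR · max L 35/32 · min R 71/64 => 141/128
10 of 13 · BBRRRRBBRR · max L 35/32 · min R 141/128 => 281/256
11 of 13 · BBRRRRBBRRR · max L 35/32 · min R 281/256 => 561/512
12 of 13 · BBRRRRBBRRRB · max L 561/512 · min R 281/256 => 1123/1024
13 of 13 · BBRRRRBBRRRBB · max L 1123/1024 · min R 281/256 => 2247/2048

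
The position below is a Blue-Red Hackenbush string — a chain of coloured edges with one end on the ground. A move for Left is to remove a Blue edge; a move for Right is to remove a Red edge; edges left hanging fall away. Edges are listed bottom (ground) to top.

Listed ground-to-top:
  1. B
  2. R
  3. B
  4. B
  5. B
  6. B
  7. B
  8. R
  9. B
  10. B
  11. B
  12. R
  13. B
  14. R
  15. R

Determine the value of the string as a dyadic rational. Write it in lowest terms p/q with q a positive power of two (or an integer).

16105/16384

Prefix values for B R B B B B B R B B B R B R R via {L|R} + simplicity:
1 of 15 · B · max L 0 · min R +∞ = 1
2 of 15 · BR · max L 0 · min R 1 = 1/2
3 of 15 · BRB · max L 1/2 · min R 1 = 3/4
4 of 15 · BRBB · max L 3/4 · min R 1 = 7/8
5 of 15 · BRBBB · max L 7/8 · min R 1 = 15/16
6 of 15 · BRBBBB · max L 15/16 · min R 1 = 31/32
7 of 15 · BRBBBBB · max L 31/32 · min R 1 = 63/64
8 of 15 · BRBBBBBR · max L 31/32 · min R 63/64 = 125/128
9 of 15 · BRBBBBBRB · max L 125/128 · min R 63/64 = 251/256
10 of 15 · BRBBBBBRBB · max L 251/256 · min R 63/64 = 503/512
11 of 15 · BRBBBBBRBBB · max L 503/512 · min R 63/64 = 1007/1024
12 of 15 · BRBBBBBRBBBR · max L 503/512 · min R 1007/1024 = 2013/2048
13 of 15 · BRBBBBBRBBBRB · max L 2013/2048 · min R 1007/1024 = 4027/4096
14 of 15 · BRBBBBBRBBBRBR · max L 2013/2048 · min R 4027/4096 = 8053/8192
15 of 15 · BRBBBBBRBBBRBRR · max L 2013/2048 · min R 8053/8192 = 16105/16384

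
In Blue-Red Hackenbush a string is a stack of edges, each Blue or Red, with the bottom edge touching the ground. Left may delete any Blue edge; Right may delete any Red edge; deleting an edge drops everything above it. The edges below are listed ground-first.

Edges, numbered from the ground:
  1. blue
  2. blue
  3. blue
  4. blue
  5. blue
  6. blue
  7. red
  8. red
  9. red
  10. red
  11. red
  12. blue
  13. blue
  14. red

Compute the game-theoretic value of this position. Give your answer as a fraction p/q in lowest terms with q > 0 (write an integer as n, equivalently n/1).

Build v(s[:k]) for k = 1..14, string s = blue blue blue blue blue blue red red red red red blue blue red.
b: Left { 0 }, Right { · } => simplest 1
bb: Left { 0,1 }, Right { · } => simplest 2
bbb: Left { 0,1,2 }, Right { · } => simplest 3
bbbb: Left { 0,1,2,3 }, Right { · } => simplest 4
bbbbb: Left { 0,1,2,3,4 }, Right { · } => simplest 5
bbbbbb: Left { 0,1,2,3,4,5 }, Right { · } => simplest 6
bbbbbbr: Left { 0,1,2,3,4,5 }, Right { 6 } => simplest 11/2
bbbbbbrr: Left { 0,1,2,3,4,5 }, Right { 11/2,6 } => simplest 21/4
bbbbbbrrr: Left { 0,1,2,3,4,5 }, Right { 21/4,11/2,6 } => simplest 41/8
bbbbbbrrrr: Left { 0,1,2,3,4,5 }, Right { 41/8,21/4,11/2,6 } => simplest 81/16
bbbbbbrrrrr: Left { 0,1,2,3,4,5 }, Right { 81/16,41/8,21/4,11/2,6 } => simplest 161/32
bbbbbbrrrrrb: Left { 0,1,2,3,4,5,161/32 }, Right { 81/16,41/8,21/4,11/2,6 } => simplest 323/64
bbbbbbrrrrrbb: Left { 0,1,2,3,4,5,161/32,323/64 }, Right { 81/16,41/8,21/4,11/2,6 } => simplest 647/128
bbbbbbrrrrrbbr: Left { 0,1,2,3,4,5,161/32,323/64 }, Right { 647/128,81/16,41/8,21/4,11/2,6 } => simplest 1293/256

1293/256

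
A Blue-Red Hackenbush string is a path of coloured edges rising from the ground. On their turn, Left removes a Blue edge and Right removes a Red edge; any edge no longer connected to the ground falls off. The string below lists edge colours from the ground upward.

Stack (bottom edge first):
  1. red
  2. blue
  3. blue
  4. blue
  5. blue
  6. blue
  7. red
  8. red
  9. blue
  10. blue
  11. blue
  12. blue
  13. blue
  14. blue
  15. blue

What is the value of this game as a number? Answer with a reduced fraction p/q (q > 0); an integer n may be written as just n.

-769/16384

Build v(s[:k]) for k = 1..15, string s = red blue blue blue blue blue red red blue blue blue blue blue blue blue.
v_1 [r]  L=[]  R=[0]  -> -1
v_2 [rb]  L=[-1]  R=[0]  -> -1/2
v_3 [rbb]  L=[-1; -1/2]  R=[0]  -> -1/4
v_4 [rbbb]  L=[-1; -1/2; -1/4]  R=[0]  -> -1/8
v_5 [rbbbb]  L=[-1; -1/2; -1/4; -1/8]  R=[0]  -> -1/16
v_6 [rbbbbb]  L=[-1; -1/2; -1/4; -1/8; -1/16]  R=[0]  -> -1/32
v_7 [rbbbbbr]  L=[-1; -1/2; -1/4; -1/8; -1/16]  R=[-1/32; 0]  -> -3/64
v_8 [rbbbbbrr]  L=[-1; -1/2; -1/4; -1/8; -1/16]  R=[-3/64; -1/32; 0]  -> -7/128
v_9 [rbbbbbrrb]  L=[-1; -1/2; -1/4; -1/8; -1/16; -7/128]  R=[-3/64; -1/32; 0]  -> -13/256
v_10 [rbbbbbrrbb]  L=[-1; -1/2; -1/4; -1/8; -1/16; -7/128; -13/256]  R=[-3/64; -1/32; 0]  -> -25/512
v_11 [rbbbbbrrbbb]  L=[-1; -1/2; -1/4; -1/8; -1/16; -7/128; -13/256; -25/512]  R=[-3/64; -1/32; 0]  -> -49/1024
v_12 [rbbbbbrrbbbb]  L=[-1; -1/2; -1/4; -1/8; -1/16; -7/128; -13/256; -25/512; -49/1024]  R=[-3/64; -1/32; 0]  -> -97/2048
v_13 [rbbbbbrrbbbbb]  L=[-1; -1/2; -1/4; -1/8; -1/16; -7/128; -13/256; -25/512; -49/1024; -97/2048]  R=[-3/64; -1/32; 0]  -> -193/4096
v_14 [rbbbbbrrbbbbbb]  L=[-1; -1/2; -1/4; -1/8; -1/16; -7/128; -13/256; -25/512; -49/1024; -97/2048; -193/4096]  R=[-3/64; -1/32; 0]  -> -385/8192
v_15 [rbbbbbrrbbbbbbb]  L=[-1; -1/2; -1/4; -1/8; -1/16; -7/128; -13/256; -25/512; -49/1024; -97/2048; -193/4096; -385/8192]  R=[-3/64; -1/32; 0]  -> -769/16384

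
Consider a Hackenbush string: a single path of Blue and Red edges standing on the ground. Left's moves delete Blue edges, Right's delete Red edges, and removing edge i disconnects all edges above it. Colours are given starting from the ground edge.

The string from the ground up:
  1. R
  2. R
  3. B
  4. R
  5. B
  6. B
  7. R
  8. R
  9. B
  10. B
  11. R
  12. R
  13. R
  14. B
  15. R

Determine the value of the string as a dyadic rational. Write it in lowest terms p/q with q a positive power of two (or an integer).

g(R) = {  | 0 } -> -1
g(RR) = {  | -1 0 } -> -2
g(RRB) = { -2 | -1 0 } -> -3/2
g(RRBR) = { -2 | -3/2 -1 0 } -> -7/4
g(RRBRB) = { -2 -7/4 | -3/2 -1 0 } -> -13/8
g(RRBRBB) = { -2 -7/4 -13/8 | -3/2 -1 0 } -> -25/16
g(RRBRBBR) = { -2 -7/4 -13/8 | -25/16 -3/2 -1 0 } -> -51/32
g(RRBRBBRR) = { -2 -7/4 -13/8 | -51/32 -25/16 -3/2 -1 0 } -> -103/64
g(RRBRBBRRB) = { -2 -7/4 -13/8 -103/64 | -51/32 -25/16 -3/2 -1 0 } -> -205/128
g(RRBRBBRRBB) = { -2 -7/4 -13/8 -103/64 -205/128 | -51/32 -25/16 -3/2 -1 0 } -> -409/256
g(RRBRBBRRBBR) = { -2 -7/4 -13/8 -103/64 -205/128 | -409/256 -51/32 -25/16 -3/2 -1 0 } -> -819/512
g(RRBRBBRRBBRR) = { -2 -7/4 -13/8 -103/64 -205/128 | -819/512 -409/256 -51/32 -25/16 -3/2 -1 0 } -> -1639/1024
g(RRBRBBRRBBRRR) = { -2 -7/4 -13/8 -103/64 -205/128 | -1639/1024 -819/512 -409/256 -51/32 -25/16 -3/2 -1 0 } -> -3279/2048
g(RRBRBBRRBBRRRB) = { -2 -7/4 -13/8 -103/64 -205/128 -3279/2048 | -1639/1024 -819/512 -409/256 -51/32 -25/16 -3/2 -1 0 } -> -6557/4096
g(RRBRBBRRBBRRRBR) = { -2 -7/4 -13/8 -103/64 -205/128 -3279/2048 | -6557/4096 -1639/1024 -819/512 -409/256 -51/32 -25/16 -3/2 -1 0 } -> -13115/8192

-13115/8192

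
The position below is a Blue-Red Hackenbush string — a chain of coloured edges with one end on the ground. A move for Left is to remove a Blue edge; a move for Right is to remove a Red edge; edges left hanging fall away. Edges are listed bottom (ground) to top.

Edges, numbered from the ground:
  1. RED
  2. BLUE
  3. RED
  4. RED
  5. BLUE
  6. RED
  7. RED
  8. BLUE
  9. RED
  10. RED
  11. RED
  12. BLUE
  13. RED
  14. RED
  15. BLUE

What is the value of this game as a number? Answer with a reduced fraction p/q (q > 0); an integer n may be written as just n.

val(R) = {  | 0 } ⇒ -1
val(RB) = { -1 | 0 } ⇒ -1/2
val(RBR) = { -1 | -1/2; 0 } ⇒ -3/4
val(RBRR) = { -1 | -3/4; -1/2; 0 } ⇒ -7/8
val(RBRRB) = { -1; -7/8 | -3/4; -1/2; 0 } ⇒ -13/16
val(RBRRBR) = { -1; -7/8 | -13/16; -3/4; -1/2; 0 } ⇒ -27/32
val(RBRRBRR) = { -1; -7/8 | -27/32; -13/16; -3/4; -1/2; 0 } ⇒ -55/64
val(RBRRBRRB) = { -1; -7/8; -55/64 | -27/32; -13/16; -3/4; -1/2; 0 } ⇒ -109/128
val(RBRRBRRBR) = { -1; -7/8; -55/64 | -109/128; -27/32; -13/16; -3/4; -1/2; 0 } ⇒ -219/256
val(RBRRBRRBRR) = { -1; -7/8; -55/64 | -219/256; -109/128; -27/32; -13/16; -3/4; -1/2; 0 } ⇒ -439/512
val(RBRRBRRBRRR) = { -1; -7/8; -55/64 | -439/512; -219/256; -109/128; -27/32; -13/16; -3/4; -1/2; 0 } ⇒ -879/1024
val(RBRRBRRBRRRB) = { -1; -7/8; -55/64; -879/1024 | -439/512; -219/256; -109/128; -27/32; -13/16; -3/4; -1/2; 0 } ⇒ -1757/2048
val(RBRRBRRBRRRBR) = { -1; -7/8; -55/64; -879/1024 | -1757/2048; -439/512; -219/256; -109/128; -27/32; -13/16; -3/4; -1/2; 0 } ⇒ -3515/4096
val(RBRRBRRBRRRBRR) = { -1; -7/8; -55/64; -879/1024 | -3515/4096; -1757/2048; -439/512; -219/256; -109/128; -27/32; -13/16; -3/4; -1/2; 0 } ⇒ -7031/8192
val(RBRRBRRBRRRBRRB) = { -1; -7/8; -55/64; -879/1024; -7031/8192 | -3515/4096; -1757/2048; -439/512; -219/256; -109/128; -27/32; -13/16; -3/4; -1/2; 0 } ⇒ -14061/16384

-14061/16384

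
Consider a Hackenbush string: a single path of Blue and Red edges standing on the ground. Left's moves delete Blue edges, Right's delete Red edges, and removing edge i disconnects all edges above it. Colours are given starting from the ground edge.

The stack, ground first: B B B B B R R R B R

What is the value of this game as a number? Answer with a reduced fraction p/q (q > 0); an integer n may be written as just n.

133/32

B: Left { 0 }, Right { — } = simplest 1
BB: Left { 0, 1 }, Right { — } = simplest 2
BBB: Left { 0, 1, 2 }, Right { — } = simplest 3
BBBB: Left { 0, 1, 2, 3 }, Right { — } = simplest 4
BBBBB: Left { 0, 1, 2, 3, 4 }, Right { — } = simplest 5
BBBBBR: Left { 0, 1, 2, 3, 4 }, Right { 5 } = simplest 9/2
BBBBBRR: Left { 0, 1, 2, 3, 4 }, Right { 9/2, 5 } = simplest 17/4
BBBBBRRR: Left { 0, 1, 2, 3, 4 }, Right { 17/4, 9/2, 5 } = simplest 33/8
BBBBBRRRB: Left { 0, 1, 2, 3, 4, 33/8 }, Right { 17/4, 9/2, 5 } = simplest 67/16
BBBBBRRRBR: Left { 0, 1, 2, 3, 4, 33/8 }, Right { 67/16, 17/4, 9/2, 5 } = simplest 133/32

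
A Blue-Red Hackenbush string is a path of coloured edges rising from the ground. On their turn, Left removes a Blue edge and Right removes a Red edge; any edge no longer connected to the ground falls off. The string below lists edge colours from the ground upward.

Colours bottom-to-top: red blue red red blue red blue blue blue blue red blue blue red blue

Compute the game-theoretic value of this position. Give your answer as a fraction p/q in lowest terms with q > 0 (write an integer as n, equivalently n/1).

-13349/16384

v_1 [r]  L=[]  R=[0]  ⇒ -1
v_2 [rb]  L=[-1]  R=[0]  ⇒ -1/2
v_3 [rbr]  L=[-1]  R=[-1/2,0]  ⇒ -3/4
v_4 [rbrr]  L=[-1]  R=[-3/4,-1/2,0]  ⇒ -7/8
v_5 [rbrrb]  L=[-1,-7/8]  R=[-3/4,-1/2,0]  ⇒ -13/16
v_6 [rbrrbr]  L=[-1,-7/8]  R=[-13/16,-3/4,-1/2,0]  ⇒ -27/32
v_7 [rbrrbrb]  L=[-1,-7/8,-27/32]  R=[-13/16,-3/4,-1/2,0]  ⇒ -53/64
v_8 [rbrrbrbb]  L=[-1,-7/8,-27/32,-53/64]  R=[-13/16,-3/4,-1/2,0]  ⇒ -105/128
v_9 [rbrrbrbbb]  L=[-1,-7/8,-27/32,-53/64,-105/128]  R=[-13/16,-3/4,-1/2,0]  ⇒ -209/256
v_10 [rbrrbrbbbb]  L=[-1,-7/8,-27/32,-53/64,-105/128,-209/256]  R=[-13/16,-3/4,-1/2,0]  ⇒ -417/512
v_11 [rbrrbrbbbbr]  L=[-1,-7/8,-27/32,-53/64,-105/128,-209/256]  R=[-417/512,-13/16,-3/4,-1/2,0]  ⇒ -835/1024
v_12 [rbrrbrbbbbrb]  L=[-1,-7/8,-27/32,-53/64,-105/128,-209/256,-835/1024]  R=[-417/512,-13/16,-3/4,-1/2,0]  ⇒ -1669/2048
v_13 [rbrrbrbbbbrbb]  L=[-1,-7/8,-27/32,-53/64,-105/128,-209/256,-835/1024,-1669/2048]  R=[-417/512,-13/16,-3/4,-1/2,0]  ⇒ -3337/4096
v_14 [rbrrbrbbbbrbbr]  L=[-1,-7/8,-27/32,-53/64,-105/128,-209/256,-835/1024,-1669/2048]  R=[-3337/4096,-417/512,-13/16,-3/4,-1/2,0]  ⇒ -6675/8192
v_15 [rbrrbrbbbbrbbrb]  L=[-1,-7/8,-27/32,-53/64,-105/128,-209/256,-835/1024,-1669/2048,-6675/8192]  R=[-3337/4096,-417/512,-13/16,-3/4,-1/2,0]  ⇒ -13349/16384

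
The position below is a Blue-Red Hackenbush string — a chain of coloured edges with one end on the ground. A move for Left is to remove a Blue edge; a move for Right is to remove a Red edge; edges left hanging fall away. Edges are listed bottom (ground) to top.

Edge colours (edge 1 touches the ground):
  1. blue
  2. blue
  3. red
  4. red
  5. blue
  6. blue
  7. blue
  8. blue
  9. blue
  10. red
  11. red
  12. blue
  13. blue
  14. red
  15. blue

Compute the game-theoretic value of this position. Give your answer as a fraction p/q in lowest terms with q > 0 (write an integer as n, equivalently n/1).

Prefix values for blue blue red red blue blue blue blue blue red red blue blue red blue via {L|R} + simplicity:
step 1: add blue to get b; options L={ 0 } R={ ∅ } gives 1
step 2: add blue to get bb; options L={ 0,1 } R={ ∅ } gives 2
step 3: add red to get bbr; options L={ 0,1 } R={ 2 } gives 3/2
step 4: add red to get bbrr; options L={ 0,1 } R={ 3/2,2 } gives 5/4
step 5: add blue to get bbrrb; options L={ 0,1,5/4 } R={ 3/2,2 } gives 11/8
step 6: add blue to get bbrrbb; options L={ 0,1,5/4,11/8 } R={ 3/2,2 } gives 23/16
step 7: add blue to get bbrrbbb; options L={ 0,1,5/4,11/8,23/16 } R={ 3/2,2 } gives 47/32
step 8: add blue to get bbrrbbbb; options L={ 0,1,5/4,11/8,23/16,47/32 } R={ 3/2,2 } gives 95/64
step 9: add blue to get bbrrbbbbb; options L={ 0,1,5/4,11/8,23/16,47/32,95/64 } R={ 3/2,2 } gives 191/128
step 10: add red to get bbrrbbbbbr; options L={ 0,1,5/4,11/8,23/16,47/32,95/64 } R={ 191/128,3/2,2 } gives 381/256
step 11: add red to get bbrrbbbbbrr; options L={ 0,1,5/4,11/8,23/16,47/32,95/64 } R={ 381/256,191/128,3/2,2 } gives 761/512
step 12: add blue to get bbrrbbbbbrrb; options L={ 0,1,5/4,11/8,23/16,47/32,95/64,761/512 } R={ 381/256,191/128,3/2,2 } gives 1523/1024
step 13: add blue to get bbrrbbbbbrrbb; options L={ 0,1,5/4,11/8,23/16,47/32,95/64,761/512,1523/1024 } R={ 381/256,191/128,3/2,2 } gives 3047/2048
step 14: add red to get bbrrbbbbbrrbbr; options L={ 0,1,5/4,11/8,23/16,47/32,95/64,761/512,1523/1024 } R={ 3047/2048,381/256,191/128,3/2,2 } gives 6093/4096
step 15: add blue to get bbrrbbbbbrrbbrb; options L={ 0,1,5/4,11/8,23/16,47/32,95/64,761/512,1523/1024,6093/4096 } R={ 3047/2048,381/256,191/128,3/2,2 } gives 12187/8192

12187/8192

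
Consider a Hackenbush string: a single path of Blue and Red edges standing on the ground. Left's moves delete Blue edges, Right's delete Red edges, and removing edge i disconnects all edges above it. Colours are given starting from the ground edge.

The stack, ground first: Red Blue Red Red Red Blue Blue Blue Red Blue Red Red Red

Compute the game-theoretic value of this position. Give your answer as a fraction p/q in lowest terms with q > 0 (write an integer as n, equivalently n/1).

-3631/4096

Recurse on prefixes of the 13-edge string Red Blue Red Red Red Blue Blue Blue Red Blue Red Red Red:
val(R) = { · | 0 } -> -1
val(RB) = { -1 | 0 } -> -1/2
val(RBR) = { -1 | -1/2,0 } -> -3/4
val(RBRR) = { -1 | -3/4,-1/2,0 } -> -7/8
val(RBRRR) = { -1 | -7/8,-3/4,-1/2,0 } -> -15/16
val(RBRRRB) = { -1,-15/16 | -7/8,-3/4,-1/2,0 } -> -29/32
val(RBRRRBB) = { -1,-15/16,-29/32 | -7/8,-3/4,-1/2,0 } -> -57/64
val(RBRRRBBB) = { -1,-15/16,-29/32,-57/64 | -7/8,-3/4,-1/2,0 } -> -113/128
val(RBRRRBBBR) = { -1,-15/16,-29/32,-57/64 | -113/128,-7/8,-3/4,-1/2,0 } -> -227/256
val(RBRRRBBBRB) = { -1,-15/16,-29/32,-57/64,-227/256 | -113/128,-7/8,-3/4,-1/2,0 } -> -453/512
val(RBRRRBBBRBR) = { -1,-15/16,-29/32,-57/64,-227/256 | -453/512,-113/128,-7/8,-3/4,-1/2,0 } -> -907/1024
val(RBRRRBBBRBRR) = { -1,-15/16,-29/32,-57/64,-227/256 | -907/1024,-453/512,-113/128,-7/8,-3/4,-1/2,0 } -> -1815/2048
val(RBRRRBBBRBRRR) = { -1,-15/16,-29/32,-57/64,-227/256 | -1815/2048,-907/1024,-453/512,-113/128,-7/8,-3/4,-1/2,0 } -> -3631/4096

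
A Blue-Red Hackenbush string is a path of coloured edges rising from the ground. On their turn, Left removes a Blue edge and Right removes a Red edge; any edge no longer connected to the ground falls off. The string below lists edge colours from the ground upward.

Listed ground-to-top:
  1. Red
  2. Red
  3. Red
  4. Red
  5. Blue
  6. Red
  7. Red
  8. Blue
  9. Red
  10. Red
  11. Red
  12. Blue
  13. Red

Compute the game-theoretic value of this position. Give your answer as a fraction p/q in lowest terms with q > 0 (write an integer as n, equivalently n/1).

-1979/512

1 of 13 · R · max L −∞ · min R 0 → -1
2 of 13 · RR · max L −∞ · min R -1 → -2
3 of 13 · RRR · max L −∞ · min R -2 → -3
4 of 13 · RRRR · max L −∞ · min R -3 → -4
5 of 13 · RRRRB · max L -4 · min R -3 → -7/2
6 of 13 · RRRRBR · max L -4 · min R -7/2 → -15/4
7 of 13 · RRRRBRR · max L -4 · min R -15/4 → -31/8
8 of 13 · RRRRBRRB · max L -31/8 · min R -15/4 → -61/16
9 of 13 · RRRRBRRBR · max L -31/8 · min R -61/16 → -123/32
10 of 13 · RRRRBRRBRR · max L -31/8 · min R -123/32 → -247/64
11 of 13 · RRRRBRRBRRR · max L -31/8 · min R -247/64 → -495/128
12 of 13 · RRRRBRRBRRRB · max L -495/128 · min R -247/64 → -989/256
13 of 13 · RRRRBRRBRRRBR · max L -495/128 · min R -989/256 → -1979/512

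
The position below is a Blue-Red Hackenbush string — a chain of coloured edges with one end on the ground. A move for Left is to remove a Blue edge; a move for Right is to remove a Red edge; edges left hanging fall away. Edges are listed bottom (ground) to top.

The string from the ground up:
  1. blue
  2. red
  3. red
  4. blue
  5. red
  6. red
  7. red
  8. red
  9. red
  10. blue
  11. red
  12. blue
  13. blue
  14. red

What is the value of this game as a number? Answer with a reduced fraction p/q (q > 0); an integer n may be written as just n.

value(b) = { 0 | ∅ } -> 1
value(br) = { 0 | 1 } -> 1/2
value(brr) = { 0 | 1/2 1 } -> 1/4
value(brrb) = { 0 1/4 | 1/2 1 } -> 3/8
value(brrbr) = { 0 1/4 | 3/8 1/2 1 } -> 5/16
value(brrbrr) = { 0 1/4 | 5/16 3/8 1/2 1 } -> 9/32
value(brrbrrr) = { 0 1/4 | 9/32 5/16 3/8 1/2 1 } -> 17/64
value(brrbrrrr) = { 0 1/4 | 17/64 9/32 5/16 3/8 1/2 1 } -> 33/128
value(brrbrrrrr) = { 0 1/4 | 33/128 17/64 9/32 5/16 3/8 1/2 1 } -> 65/256
value(brrbrrrrrb) = { 0 1/4 65/256 | 33/128 17/64 9/32 5/16 3/8 1/2 1 } -> 131/512
value(brrbrrrrrbr) = { 0 1/4 65/256 | 131/512 33/128 17/64 9/32 5/16 3/8 1/2 1 } -> 261/1024
value(brrbrrrrrbrb) = { 0 1/4 65/256 261/1024 | 131/512 33/128 17/64 9/32 5/16 3/8 1/2 1 } -> 523/2048
value(brrbrrrrrbrbb) = { 0 1/4 65/256 261/1024 523/2048 | 131/512 33/128 17/64 9/32 5/16 3/8 1/2 1 } -> 1047/4096
value(brrbrrrrrbrbbr) = { 0 1/4 65/256 261/1024 523/2048 | 1047/4096 131/512 33/128 17/64 9/32 5/16 3/8 1/2 1 } -> 2093/8192

2093/8192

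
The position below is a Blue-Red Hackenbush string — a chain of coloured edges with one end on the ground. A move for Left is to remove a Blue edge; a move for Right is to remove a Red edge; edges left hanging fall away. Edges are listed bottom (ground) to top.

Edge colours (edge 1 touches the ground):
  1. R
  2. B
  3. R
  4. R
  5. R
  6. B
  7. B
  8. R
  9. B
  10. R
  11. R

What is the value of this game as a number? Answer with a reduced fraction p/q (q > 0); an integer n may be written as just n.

Build v(s[:k]) for k = 1..11, string s = R B R R R B B R B R R.
v_1 [R]  L=[—]  R=[0]  → -1
v_2 [RB]  L=[-1]  R=[0]  → -1/2
v_3 [RBR]  L=[-1]  R=[-1/2,0]  → -3/4
v_4 [RBRR]  L=[-1]  R=[-3/4,-1/2,0]  → -7/8
v_5 [RBRRR]  L=[-1]  R=[-7/8,-3/4,-1/2,0]  → -15/16
v_6 [RBRRRB]  L=[-1,-15/16]  R=[-7/8,-3/4,-1/2,0]  → -29/32
v_7 [RBRRRBB]  L=[-1,-15/16,-29/32]  R=[-7/8,-3/4,-1/2,0]  → -57/64
v_8 [RBRRRBBR]  L=[-1,-15/16,-29/32]  R=[-57/64,-7/8,-3/4,-1/2,0]  → -115/128
v_9 [RBRRRBBRB]  L=[-1,-15/16,-29/32,-115/128]  R=[-57/64,-7/8,-3/4,-1/2,0]  → -229/256
v_10 [RBRRRBBRBR]  L=[-1,-15/16,-29/32,-115/128]  R=[-229/256,-57/64,-7/8,-3/4,-1/2,0]  → -459/512
v_11 [RBRRRBBRBRR]  L=[-1,-15/16,-29/32,-115/128]  R=[-459/512,-229/256,-57/64,-7/8,-3/4,-1/2,0]  → -919/1024

-919/1024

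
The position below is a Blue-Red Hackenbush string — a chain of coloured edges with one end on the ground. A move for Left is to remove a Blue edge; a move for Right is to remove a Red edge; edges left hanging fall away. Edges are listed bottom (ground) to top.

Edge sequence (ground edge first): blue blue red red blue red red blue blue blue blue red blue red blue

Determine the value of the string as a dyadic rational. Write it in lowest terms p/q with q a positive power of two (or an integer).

10731/8192

edge 1 of 15 (blue): { 0 | ∅ } -> 1
edge 2 of 15 (blue): { 0, 1 | ∅ } -> 2
edge 3 of 15 (red): { 0, 1 | 2 } -> 3/2
edge 4 of 15 (red): { 0, 1 | 3/2, 2 } -> 5/4
edge 5 of 15 (blue): { 0, 1, 5/4 | 3/2, 2 } -> 11/8
edge 6 of 15 (red): { 0, 1, 5/4 | 11/8, 3/2, 2 } -> 21/16
edge 7 of 15 (red): { 0, 1, 5/4 | 21/16, 11/8, 3/2, 2 } -> 41/32
edge 8 of 15 (blue): { 0, 1, 5/4, 41/32 | 21/16, 11/8, 3/2, 2 } -> 83/64
edge 9 of 15 (blue): { 0, 1, 5/4, 41/32, 83/64 | 21/16, 11/8, 3/2, 2 } -> 167/128
edge 10 of 15 (blue): { 0, 1, 5/4, 41/32, 83/64, 167/128 | 21/16, 11/8, 3/2, 2 } -> 335/256
edge 11 of 15 (blue): { 0, 1, 5/4, 41/32, 83/64, 167/128, 335/256 | 21/16, 11/8, 3/2, 2 } -> 671/512
edge 12 of 15 (red): { 0, 1, 5/4, 41/32, 83/64, 167/128, 335/256 | 671/512, 21/16, 11/8, 3/2, 2 } -> 1341/1024
edge 13 of 15 (blue): { 0, 1, 5/4, 41/32, 83/64, 167/128, 335/256, 1341/1024 | 671/512, 21/16, 11/8, 3/2, 2 } -> 2683/2048
edge 14 of 15 (red): { 0, 1, 5/4, 41/32, 83/64, 167/128, 335/256, 1341/1024 | 2683/2048, 671/512, 21/16, 11/8, 3/2, 2 } -> 5365/4096
edge 15 of 15 (blue): { 0, 1, 5/4, 41/32, 83/64, 167/128, 335/256, 1341/1024, 5365/4096 | 2683/2048, 671/512, 21/16, 11/8, 3/2, 2 } -> 10731/8192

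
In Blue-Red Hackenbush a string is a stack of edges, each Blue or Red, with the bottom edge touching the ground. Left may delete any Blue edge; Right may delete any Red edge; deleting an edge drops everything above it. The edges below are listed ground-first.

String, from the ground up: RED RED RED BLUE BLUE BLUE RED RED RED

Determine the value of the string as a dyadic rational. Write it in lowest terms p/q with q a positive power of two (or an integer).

1 of 9 · R · max L −∞ · min R 0 -> -1
2 of 9 · RR · max L −∞ · min R -1 -> -2
3 of 9 · RRR · max L −∞ · min R -2 -> -3
4 of 9 · RRRB · max L -3 · min R -2 -> -5/2
5 of 9 · RRRBB · max L -5/2 · min R -2 -> -9/4
6 of 9 · RRRBBB · max L -9/4 · min R -2 -> -17/8
7 of 9 · RRRBBBR · max L -9/4 · min R -17/8 -> -35/16
8 of 9 · RRRBBBRR · max L -9/4 · min R -35/16 -> -71/32
9 of 9 · RRRBBBRRR · max L -9/4 · min R -71/32 -> -143/64

-143/64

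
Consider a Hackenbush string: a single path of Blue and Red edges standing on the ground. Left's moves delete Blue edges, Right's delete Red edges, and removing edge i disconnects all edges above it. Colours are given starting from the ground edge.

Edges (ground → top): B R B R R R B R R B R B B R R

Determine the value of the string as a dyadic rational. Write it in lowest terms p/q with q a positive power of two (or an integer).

8793/16384

1 of 15 · B · max L 0 · min R +∞ => 1
2 of 15 · BR · max L 0 · min R 1 => 1/2
3 of 15 · BRB · max L 1/2 · min R 1 => 3/4
4 of 15 · BRBR · max L 1/2 · min R 3/4 => 5/8
5 of 15 · BRBRR · max L 1/2 · min R 5/8 => 9/16
6 of 15 · BRBRRR · max L 1/2 · min R 9/16 => 17/32
7 of 15 · BRBRRRB · max L 17/32 · min R 9/16 => 35/64
8 of 15 · BRBRRRBR · max L 17/32 · min R 35/64 => 69/128
9 of 15 · BRBRRRBRR · max L 17/32 · min R 69/128 => 137/256
10 of 15 · BRBRRRBRRB · max L 137/256 · min R 69/128 => 275/512
11 of 15 · BRBRRRBRRBR · max L 137/256 · min R 275/512 => 549/1024
12 of 15 · BRBRRRBRRBRB · max L 549/1024 · min R 275/512 => 1099/2048
13 of 15 · BRBRRRBRRBRBB · max L 1099/2048 · min R 275/512 => 2199/4096
14 of 15 · BRBRRRBRRBRBBR · max L 1099/2048 · min R 2199/4096 => 4397/8192
15 of 15 · BRBRRRBRRBRBBRR · max L 1099/2048 · min R 4397/8192 => 8793/16384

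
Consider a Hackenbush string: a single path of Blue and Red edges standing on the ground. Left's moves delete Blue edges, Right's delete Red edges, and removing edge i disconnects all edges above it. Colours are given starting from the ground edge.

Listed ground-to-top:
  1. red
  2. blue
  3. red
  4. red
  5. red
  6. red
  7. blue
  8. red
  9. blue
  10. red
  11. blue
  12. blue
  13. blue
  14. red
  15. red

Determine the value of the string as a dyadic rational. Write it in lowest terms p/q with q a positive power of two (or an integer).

-15687/16384

edge 1 of 15 (red): { · | 0 } => -1
edge 2 of 15 (blue): { -1 | 0 } => -1/2
edge 3 of 15 (red): { -1 | -1/2,0 } => -3/4
edge 4 of 15 (red): { -1 | -3/4,-1/2,0 } => -7/8
edge 5 of 15 (red): { -1 | -7/8,-3/4,-1/2,0 } => -15/16
edge 6 of 15 (red): { -1 | -15/16,-7/8,-3/4,-1/2,0 } => -31/32
edge 7 of 15 (blue): { -1,-31/32 | -15/16,-7/8,-3/4,-1/2,0 } => -61/64
edge 8 of 15 (red): { -1,-31/32 | -61/64,-15/16,-7/8,-3/4,-1/2,0 } => -123/128
edge 9 of 15 (blue): { -1,-31/32,-123/128 | -61/64,-15/16,-7/8,-3/4,-1/2,0 } => -245/256
edge 10 of 15 (red): { -1,-31/32,-123/128 | -245/256,-61/64,-15/16,-7/8,-3/4,-1/2,0 } => -491/512
edge 11 of 15 (blue): { -1,-31/32,-123/128,-491/512 | -245/256,-61/64,-15/16,-7/8,-3/4,-1/2,0 } => -981/1024
edge 12 of 15 (blue): { -1,-31/32,-123/128,-491/512,-981/1024 | -245/256,-61/64,-15/16,-7/8,-3/4,-1/2,0 } => -1961/2048
edge 13 of 15 (blue): { -1,-31/32,-123/128,-491/512,-981/1024,-1961/2048 | -245/256,-61/64,-15/16,-7/8,-3/4,-1/2,0 } => -3921/4096
edge 14 of 15 (red): { -1,-31/32,-123/128,-491/512,-981/1024,-1961/2048 | -3921/4096,-245/256,-61/64,-15/16,-7/8,-3/4,-1/2,0 } => -7843/8192
edge 15 of 15 (red): { -1,-31/32,-123/128,-491/512,-981/1024,-1961/2048 | -7843/8192,-3921/4096,-245/256,-61/64,-15/16,-7/8,-3/4,-1/2,0 } => -15687/16384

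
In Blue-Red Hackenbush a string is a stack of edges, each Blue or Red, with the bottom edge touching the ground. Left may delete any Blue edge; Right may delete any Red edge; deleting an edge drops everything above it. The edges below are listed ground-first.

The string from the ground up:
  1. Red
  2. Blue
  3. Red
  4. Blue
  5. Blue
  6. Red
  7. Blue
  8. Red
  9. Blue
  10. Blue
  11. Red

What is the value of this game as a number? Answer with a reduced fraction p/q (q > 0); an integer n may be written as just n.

-595/1024

R: Left { (no moves) }, Right { 0 } = simplest -1
RB: Left { -1 }, Right { 0 } = simplest -1/2
RBR: Left { -1 }, Right { -1/2 0 } = simplest -3/4
RBRB: Left { -1 -3/4 }, Right { -1/2 0 } = simplest -5/8
RBRBB: Left { -1 -3/4 -5/8 }, Right { -1/2 0 } = simplest -9/16
RBRBBR: Left { -1 -3/4 -5/8 }, Right { -9/16 -1/2 0 } = simplest -19/32
RBRBBRB: Left { -1 -3/4 -5/8 -19/32 }, Right { -9/16 -1/2 0 } = simplest -37/64
RBRBBRBR: Left { -1 -3/4 -5/8 -19/32 }, Right { -37/64 -9/16 -1/2 0 } = simplest -75/128
RBRBBRBRB: Left { -1 -3/4 -5/8 -19/32 -75/128 }, Right { -37/64 -9/16 -1/2 0 } = simplest -149/256
RBRBBRBRBB: Left { -1 -3/4 -5/8 -19/32 -75/128 -149/256 }, Right { -37/64 -9/16 -1/2 0 } = simplest -297/512
RBRBBRBRBBR: Left { -1 -3/4 -5/8 -19/32 -75/128 -149/256 }, Right { -297/512 -37/64 -9/16 -1/2 0 } = simplest -595/1024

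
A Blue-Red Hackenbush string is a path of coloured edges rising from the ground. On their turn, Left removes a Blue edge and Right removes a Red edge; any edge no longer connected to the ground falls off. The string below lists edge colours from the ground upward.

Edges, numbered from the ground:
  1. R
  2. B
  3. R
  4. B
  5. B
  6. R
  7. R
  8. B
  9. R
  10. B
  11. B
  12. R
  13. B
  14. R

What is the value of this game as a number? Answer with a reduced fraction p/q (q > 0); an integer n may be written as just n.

Prefix values for R B R B B R R B R B B R B R via {L|R} + simplicity:
G_1 [R]  L=[(no moves)]  R=[0]  gives -1
G_2 [RB]  L=[-1]  R=[0]  gives -1/2
G_3 [RBR]  L=[-1]  R=[-1/2, 0]  gives -3/4
G_4 [RBRB]  L=[-1, -3/4]  R=[-1/2, 0]  gives -5/8
G_5 [RBRBB]  L=[-1, -3/4, -5/8]  R=[-1/2, 0]  gives -9/16
G_6 [RBRBBR]  L=[-1, -3/4, -5/8]  R=[-9/16, -1/2, 0]  gives -19/32
G_7 [RBRBBRR]  L=[-1, -3/4, -5/8]  R=[-19/32, -9/16, -1/2, 0]  gives -39/64
G_8 [RBRBBRRB]  L=[-1, -3/4, -5/8, -39/64]  R=[-19/32, -9/16, -1/2, 0]  gives -77/128
G_9 [RBRBBRRBR]  L=[-1, -3/4, -5/8, -39/64]  R=[-77/128, -19/32, -9/16, -1/2, 0]  gives -155/256
G_10 [RBRBBRRBRB]  L=[-1, -3/4, -5/8, -39/64, -155/256]  R=[-77/128, -19/32, -9/16, -1/2, 0]  gives -309/512
G_11 [RBRBBRRBRBB]  L=[-1, -3/4, -5/8, -39/64, -155/256, -309/512]  R=[-77/128, -19/32, -9/16, -1/2, 0]  gives -617/1024
G_12 [RBRBBRRBRBBR]  L=[-1, -3/4, -5/8, -39/64, -155/256, -309/512]  R=[-617/1024, -77/128, -19/32, -9/16, -1/2, 0]  gives -1235/2048
G_13 [RBRBBRRBRBBRB]  L=[-1, -3/4, -5/8, -39/64, -155/256, -309/512, -1235/2048]  R=[-617/1024, -77/128, -19/32, -9/16, -1/2, 0]  gives -2469/4096
G_14 [RBRBBRRBRBBRBR]  L=[-1, -3/4, -5/8, -39/64, -155/256, -309/512, -1235/2048]  R=[-2469/4096, -617/1024, -77/128, -19/32, -9/16, -1/2, 0]  gives -4939/8192

-4939/8192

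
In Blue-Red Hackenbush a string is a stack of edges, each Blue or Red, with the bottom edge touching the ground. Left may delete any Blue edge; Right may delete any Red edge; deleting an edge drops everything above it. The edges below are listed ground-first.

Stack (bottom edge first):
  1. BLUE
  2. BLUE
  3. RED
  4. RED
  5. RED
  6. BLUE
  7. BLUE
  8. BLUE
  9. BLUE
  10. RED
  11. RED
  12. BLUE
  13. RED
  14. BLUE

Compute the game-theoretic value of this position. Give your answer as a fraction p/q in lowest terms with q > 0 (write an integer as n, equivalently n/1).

5067/4096

Build value(s[:k]) for k = 1..14, string s = BLUE BLUE RED RED RED BLUE BLUE BLUE BLUE RED RED BLUE RED BLUE.
edge 1 of 14 (BLUE): { 0 | (no moves) } => 1
edge 2 of 14 (BLUE): { 0, 1 | (no moves) } => 2
edge 3 of 14 (RED): { 0, 1 | 2 } => 3/2
edge 4 of 14 (RED): { 0, 1 | 3/2, 2 } => 5/4
edge 5 of 14 (RED): { 0, 1 | 5/4, 3/2, 2 } => 9/8
edge 6 of 14 (BLUE): { 0, 1, 9/8 | 5/4, 3/2, 2 } => 19/16
edge 7 of 14 (BLUE): { 0, 1, 9/8, 19/16 | 5/4, 3/2, 2 } => 39/32
edge 8 of 14 (BLUE): { 0, 1, 9/8, 19/16, 39/32 | 5/4, 3/2, 2 } => 79/64
edge 9 of 14 (BLUE): { 0, 1, 9/8, 19/16, 39/32, 79/64 | 5/4, 3/2, 2 } => 159/128
edge 10 of 14 (RED): { 0, 1, 9/8, 19/16, 39/32, 79/64 | 159/128, 5/4, 3/2, 2 } => 317/256
edge 11 of 14 (RED): { 0, 1, 9/8, 19/16, 39/32, 79/64 | 317/256, 159/128, 5/4, 3/2, 2 } => 633/512
edge 12 of 14 (BLUE): { 0, 1, 9/8, 19/16, 39/32, 79/64, 633/512 | 317/256, 159/128, 5/4, 3/2, 2 } => 1267/1024
edge 13 of 14 (RED): { 0, 1, 9/8, 19/16, 39/32, 79/64, 633/512 | 1267/1024, 317/256, 159/128, 5/4, 3/2, 2 } => 2533/2048
edge 14 of 14 (BLUE): { 0, 1, 9/8, 19/16, 39/32, 79/64, 633/512, 2533/2048 | 1267/1024, 317/256, 159/128, 5/4, 3/2, 2 } => 5067/4096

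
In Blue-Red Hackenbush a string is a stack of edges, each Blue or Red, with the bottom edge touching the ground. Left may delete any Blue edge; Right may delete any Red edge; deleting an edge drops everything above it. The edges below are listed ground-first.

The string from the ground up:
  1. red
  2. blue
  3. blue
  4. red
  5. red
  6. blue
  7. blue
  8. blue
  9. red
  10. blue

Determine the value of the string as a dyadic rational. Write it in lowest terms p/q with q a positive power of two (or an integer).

-197/512

Recurse on prefixes of the 10-edge string red blue blue red red blue blue blue red blue:
edge 1 of 10 (red): {  | 0 } so -1
edge 2 of 10 (blue): { -1 | 0 } so -1/2
edge 3 of 10 (blue): { -1 -1/2 | 0 } so -1/4
edge 4 of 10 (red): { -1 -1/2 | -1/4 0 } so -3/8
edge 5 of 10 (red): { -1 -1/2 | -3/8 -1/4 0 } so -7/16
edge 6 of 10 (blue): { -1 -1/2 -7/16 | -3/8 -1/4 0 } so -13/32
edge 7 of 10 (blue): { -1 -1/2 -7/16 -13/32 | -3/8 -1/4 0 } so -25/64
edge 8 of 10 (blue): { -1 -1/2 -7/16 -13/32 -25/64 | -3/8 -1/4 0 } so -49/128
edge 9 of 10 (red): { -1 -1/2 -7/16 -13/32 -25/64 | -49/128 -3/8 -1/4 0 } so -99/256
edge 10 of 10 (blue): { -1 -1/2 -7/16 -13/32 -25/64 -99/256 | -49/128 -3/8 -1/4 0 } so -197/512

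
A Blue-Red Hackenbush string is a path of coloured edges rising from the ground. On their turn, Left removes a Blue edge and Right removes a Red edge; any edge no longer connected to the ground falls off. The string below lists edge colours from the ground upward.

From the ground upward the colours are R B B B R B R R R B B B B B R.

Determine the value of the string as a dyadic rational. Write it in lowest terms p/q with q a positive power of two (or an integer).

R: Left { — }, Right { 0 } => simplest -1
RB: Left { -1 }, Right { 0 } => simplest -1/2
RBB: Left { -1, -1/2 }, Right { 0 } => simplest -1/4
RBBB: Left { -1, -1/2, -1/4 }, Right { 0 } => simplest -1/8
RBBBR: Left { -1, -1/2, -1/4 }, Right { -1/8, 0 } => simplest -3/16
RBBBRB: Left { -1, -1/2, -1/4, -3/16 }, Right { -1/8, 0 } => simplest -5/32
RBBBRBR: Left { -1, -1/2, -1/4, -3/16 }, Right { -5/32, -1/8, 0 } => simplest -11/64
RBBBRBRR: Left { -1, -1/2, -1/4, -3/16 }, Right { -11/64, -5/32, -1/8, 0 } => simplest -23/128
RBBBRBRRR: Left { -1, -1/2, -1/4, -3/16 }, Right { -23/128, -11/64, -5/32, -1/8, 0 } => simplest -47/256
RBBBRBRRRB: Left { -1, -1/2, -1/4, -3/16, -47/256 }, Right { -23/128, -11/64, -5/32, -1/8, 0 } => simplest -93/512
RBBBRBRRRBB: Left { -1, -1/2, -1/4, -3/16, -47/256, -93/512 }, Right { -23/128, -11/64, -5/32, -1/8, 0 } => simplest -185/1024
RBBBRBRRRBBB: Left { -1, -1/2, -1/4, -3/16, -47/256, -93/512, -185/1024 }, Right { -23/128, -11/64, -5/32, -1/8, 0 } => simplest -369/2048
RBBBRBRRRBBBB: Left { -1, -1/2, -1/4, -3/16, -47/256, -93/512, -185/1024, -369/2048 }, Right { -23/128, -11/64, -5/32, -1/8, 0 } => simplest -737/4096
RBBBRBRRRBBBBB: Left { -1, -1/2, -1/4, -3/16, -47/256, -93/512, -185/1024, -369/2048, -737/4096 }, Right { -23/128, -11/64, -5/32, -1/8, 0 } => simplest -1473/8192
RBBBRBRRRBBBBBR: Left { -1, -1/2, -1/4, -3/16, -47/256, -93/512, -185/1024, -369/2048, -737/4096 }, Right { -1473/8192, -23/128, -11/64, -5/32, -1/8, 0 } => simplest -2947/16384

-2947/16384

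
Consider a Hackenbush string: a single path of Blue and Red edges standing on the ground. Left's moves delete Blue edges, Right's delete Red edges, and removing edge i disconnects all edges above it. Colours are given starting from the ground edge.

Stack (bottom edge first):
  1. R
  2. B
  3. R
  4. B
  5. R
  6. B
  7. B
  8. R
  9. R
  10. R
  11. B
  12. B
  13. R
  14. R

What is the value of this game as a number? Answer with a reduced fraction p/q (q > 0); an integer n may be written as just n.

-5351/8192

R: Left { (no moves) }, Right { 0 } — simplest -1
RB: Left { -1 }, Right { 0 } — simplest -1/2
RBR: Left { -1 }, Right { -1/2, 0 } — simplest -3/4
RBRB: Left { -1, -3/4 }, Right { -1/2, 0 } — simplest -5/8
RBRBR: Left { -1, -3/4 }, Right { -5/8, -1/2, 0 } — simplest -11/16
RBRBRB: Left { -1, -3/4, -11/16 }, Right { -5/8, -1/2, 0 } — simplest -21/32
RBRBRBB: Left { -1, -3/4, -11/16, -21/32 }, Right { -5/8, -1/2, 0 } — simplest -41/64
RBRBRBBR: Left { -1, -3/4, -11/16, -21/32 }, Right { -41/64, -5/8, -1/2, 0 } — simplest -83/128
RBRBRBBRR: Left { -1, -3/4, -11/16, -21/32 }, Right { -83/128, -41/64, -5/8, -1/2, 0 } — simplest -167/256
RBRBRBBRRR: Left { -1, -3/4, -11/16, -21/32 }, Right { -167/256, -83/128, -41/64, -5/8, -1/2, 0 } — simplest -335/512
RBRBRBBRRRB: Left { -1, -3/4, -11/16, -21/32, -335/512 }, Right { -167/256, -83/128, -41/64, -5/8, -1/2, 0 } — simplest -669/1024
RBRBRBBRRRBB: Left { -1, -3/4, -11/16, -21/32, -335/512, -669/1024 }, Right { -167/256, -83/128, -41/64, -5/8, -1/2, 0 } — simplest -1337/2048
RBRBRBBRRRBBR: Left { -1, -3/4, -11/16, -21/32, -335/512, -669/1024 }, Right { -1337/2048, -167/256, -83/128, -41/64, -5/8, -1/2, 0 } — simplest -2675/4096
RBRBRBBRRRBBRR: Left { -1, -3/4, -11/16, -21/32, -335/512, -669/1024 }, Right { -2675/4096, -1337/2048, -167/256, -83/128, -41/64, -5/8, -1/2, 0 } — simplest -5351/8192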